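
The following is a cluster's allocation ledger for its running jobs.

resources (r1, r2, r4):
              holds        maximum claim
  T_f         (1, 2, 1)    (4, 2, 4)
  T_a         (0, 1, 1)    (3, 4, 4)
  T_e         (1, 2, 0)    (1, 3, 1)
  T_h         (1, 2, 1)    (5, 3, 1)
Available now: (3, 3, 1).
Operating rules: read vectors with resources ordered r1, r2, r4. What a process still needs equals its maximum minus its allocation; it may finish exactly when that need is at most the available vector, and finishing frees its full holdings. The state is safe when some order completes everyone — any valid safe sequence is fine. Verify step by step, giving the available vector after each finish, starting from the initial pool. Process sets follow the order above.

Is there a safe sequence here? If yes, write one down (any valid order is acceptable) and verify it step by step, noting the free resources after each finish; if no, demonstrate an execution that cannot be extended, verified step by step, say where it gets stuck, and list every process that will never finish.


UNSAFE.
Key observation: the pool after T_e, T_h is (5, 7, 2); every surviving request exceeds it in r4, so progress ends there.
The run T_e, T_h cannot be extended any further. Check, step by step:
  pool = (3, 3, 1)
  T_e needs (0, 1, 1) <= (3, 3, 1) -> finishes; pool += (1, 2, 0) = (4, 5, 1)
  T_h needs (4, 1, 0) <= (4, 5, 1) -> finishes; pool += (1, 2, 1) = (5, 7, 2)
  T_f still needs (3, 0, 3) but only (5, 7, 2) is free — short on r4
  T_a still needs (3, 3, 3) but only (5, 7, 2) is free — short on r4
Never able to finish: T_f and T_a.


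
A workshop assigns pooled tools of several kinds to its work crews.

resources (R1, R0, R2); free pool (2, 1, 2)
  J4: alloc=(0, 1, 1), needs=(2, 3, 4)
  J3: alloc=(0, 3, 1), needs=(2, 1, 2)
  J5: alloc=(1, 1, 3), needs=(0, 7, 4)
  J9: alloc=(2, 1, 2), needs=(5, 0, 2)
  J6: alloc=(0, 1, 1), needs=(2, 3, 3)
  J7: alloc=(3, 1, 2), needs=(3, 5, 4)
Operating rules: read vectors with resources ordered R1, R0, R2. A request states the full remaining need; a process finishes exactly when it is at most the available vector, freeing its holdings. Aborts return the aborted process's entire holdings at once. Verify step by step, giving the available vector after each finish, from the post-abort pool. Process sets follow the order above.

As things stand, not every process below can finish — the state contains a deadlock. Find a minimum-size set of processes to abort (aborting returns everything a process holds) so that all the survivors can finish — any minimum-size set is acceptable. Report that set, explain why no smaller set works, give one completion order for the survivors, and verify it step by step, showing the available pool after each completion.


The answer: abort J9.
Key observation: J7 had no path to completion before; after the abort of J9 ((2, 1, 2) returned), step 2 is where it fits.
Minimality: the empty abort set fails — the state is deadlocked as it stands.
The survivors complete as J3, J7, J4, J6, J5. Verifying each step (starting from the post-abort pool):
  pool = (4, 2, 4)
  run J3 (needs (2, 1, 2), free (4, 2, 4)); after release of (0, 3, 1) the pool is (4, 5, 5)
  run J7 (needs (3, 5, 4), free (4, 5, 5)); after release of (3, 1, 2) the pool is (7, 6, 7)
  run J4 (needs (2, 3, 4), free (7, 6, 7)); after release of (0, 1, 1) the pool is (7, 7, 8)
  run J6 (needs (2, 3, 3), free (7, 7, 8)); after release of (0, 1, 1) the pool is (7, 8, 9)
  run J5 (needs (0, 7, 4), free (7, 8, 9)); after release of (1, 1, 3) the pool is (8, 9, 12)


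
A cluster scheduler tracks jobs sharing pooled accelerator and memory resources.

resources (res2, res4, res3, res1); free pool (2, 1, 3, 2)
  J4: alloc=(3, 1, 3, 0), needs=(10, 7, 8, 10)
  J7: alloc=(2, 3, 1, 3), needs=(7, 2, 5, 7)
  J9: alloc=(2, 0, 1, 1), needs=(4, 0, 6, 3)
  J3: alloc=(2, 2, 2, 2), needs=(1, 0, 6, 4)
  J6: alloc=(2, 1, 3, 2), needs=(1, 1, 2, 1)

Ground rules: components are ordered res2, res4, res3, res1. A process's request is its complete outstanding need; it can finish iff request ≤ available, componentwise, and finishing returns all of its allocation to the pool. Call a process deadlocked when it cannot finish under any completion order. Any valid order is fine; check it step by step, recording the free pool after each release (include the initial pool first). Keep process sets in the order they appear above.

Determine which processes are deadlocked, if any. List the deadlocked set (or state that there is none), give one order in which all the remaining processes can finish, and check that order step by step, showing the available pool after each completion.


No process is deadlocked.
Key observation: starting with J6, each completion frees enough for the next — no one is permanently blocked.
A valid finishing order for the others: J6, J9, J3, J7, J4. Walking it through:
  pool = (2, 1, 3, 2)
  run J6 (needs (1, 1, 2, 1), free (2, 1, 3, 2)); after release of (2, 1, 3, 2) the pool is (4, 2, 6, 4)
  run J9 (needs (4, 0, 6, 3), free (4, 2, 6, 4)); after release of (2, 0, 1, 1) the pool is (6, 2, 7, 5)
  run J3 (needs (1, 0, 6, 4), free (6, 2, 7, 5)); after release of (2, 2, 2, 2) the pool is (8, 4, 9, 7)
  run J7 (needs (7, 2, 5, 7), free (8, 4, 9, 7)); after release of (2, 3, 1, 3) the pool is (10, 7, 10, 10)
  run J4 (needs (10, 7, 8, 10), free (10, 7, 10, 10)); after release of (3, 1, 3, 0) the pool is (13, 8, 13, 10)


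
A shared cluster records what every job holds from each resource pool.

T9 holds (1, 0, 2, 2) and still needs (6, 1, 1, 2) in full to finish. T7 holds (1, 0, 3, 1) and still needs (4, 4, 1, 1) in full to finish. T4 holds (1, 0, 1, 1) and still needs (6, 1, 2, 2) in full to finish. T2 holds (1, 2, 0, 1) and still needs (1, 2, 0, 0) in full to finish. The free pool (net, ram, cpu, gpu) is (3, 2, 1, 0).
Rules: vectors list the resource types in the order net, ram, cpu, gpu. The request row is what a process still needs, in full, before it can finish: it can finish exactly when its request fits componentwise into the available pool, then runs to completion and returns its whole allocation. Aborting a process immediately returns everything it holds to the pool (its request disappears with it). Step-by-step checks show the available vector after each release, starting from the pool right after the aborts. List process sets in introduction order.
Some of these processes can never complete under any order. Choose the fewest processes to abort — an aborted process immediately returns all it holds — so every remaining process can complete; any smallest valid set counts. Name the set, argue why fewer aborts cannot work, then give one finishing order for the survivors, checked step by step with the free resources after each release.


The answer: abort T9.
Key observation: the returned (1, 0, 2, 2) from T9 is what brings T4 — unrunnable before, under any order — into play at step 3.
No smaller set exists: with zero aborts the deadlock remains.
Survivors finish in the order: T2, T7, T4. Verifying each step (pool after the aborts first):
  pool = (4, 2, 3, 2)
  T2 needs (1, 2, 0, 0) <= (4, 2, 3, 2) -> finishes; pool += (1, 2, 0, 1) = (5, 4, 3, 3)
  T7 needs (4, 4, 1, 1) <= (5, 4, 3, 3) -> finishes; pool += (1, 0, 3, 1) = (6, 4, 6, 4)
  T4 needs (6, 1, 2, 2) <= (6, 4, 6, 4) -> finishes; pool += (1, 0, 1, 1) = (7, 4, 7, 5)


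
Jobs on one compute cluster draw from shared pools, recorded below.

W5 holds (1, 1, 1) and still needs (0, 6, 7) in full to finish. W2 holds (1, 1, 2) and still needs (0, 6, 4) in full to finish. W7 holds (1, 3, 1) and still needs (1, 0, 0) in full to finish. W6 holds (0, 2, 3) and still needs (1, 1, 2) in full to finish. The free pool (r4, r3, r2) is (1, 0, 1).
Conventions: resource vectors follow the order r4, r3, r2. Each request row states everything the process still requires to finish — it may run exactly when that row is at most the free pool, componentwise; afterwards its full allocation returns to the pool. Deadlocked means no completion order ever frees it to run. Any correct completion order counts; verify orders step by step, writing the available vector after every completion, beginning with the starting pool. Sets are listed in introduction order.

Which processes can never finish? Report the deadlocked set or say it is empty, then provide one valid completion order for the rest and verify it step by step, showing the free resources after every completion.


Deadlocked set: W5 and W2.
Key observation: after W7, W6 complete, (2, 5, 5) is the best the pool ever gets, yet each leftover process wants more r3.
One completion order for the rest: W7, W6. Verifying each step:
  pool = (1, 0, 1)
  W7: need (1, 0, 0) fits (1, 0, 1); releases (1, 3, 1), pool now (2, 3, 2)
  W6: need (1, 1, 2) fits (2, 3, 2); releases (0, 2, 3), pool now (2, 5, 5)
The stuck group stays short no matter what:
  W5 cannot run: need (0, 6, 7) vs free (2, 5, 5) (insufficient r3 and r2)
  W2 cannot run: need (0, 6, 4) vs free (2, 5, 5) (insufficient r3)


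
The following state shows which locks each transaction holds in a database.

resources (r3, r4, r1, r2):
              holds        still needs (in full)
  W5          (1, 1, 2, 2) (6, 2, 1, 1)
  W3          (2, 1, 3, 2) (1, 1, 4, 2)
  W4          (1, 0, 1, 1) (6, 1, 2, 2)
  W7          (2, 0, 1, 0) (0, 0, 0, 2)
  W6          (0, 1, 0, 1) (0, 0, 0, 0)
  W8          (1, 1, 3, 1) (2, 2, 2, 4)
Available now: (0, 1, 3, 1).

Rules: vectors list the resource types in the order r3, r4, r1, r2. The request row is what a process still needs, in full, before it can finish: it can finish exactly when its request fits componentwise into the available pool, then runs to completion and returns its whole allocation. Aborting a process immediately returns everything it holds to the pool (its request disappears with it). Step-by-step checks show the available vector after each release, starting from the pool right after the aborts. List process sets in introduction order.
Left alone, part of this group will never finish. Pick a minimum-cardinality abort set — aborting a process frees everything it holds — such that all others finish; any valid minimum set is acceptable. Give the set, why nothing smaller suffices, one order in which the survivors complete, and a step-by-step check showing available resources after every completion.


Minimum abort set: W4.
Key observation: W5 was stuck for good until W4 gave back (1, 0, 1, 1); in the order shown it finishes at step 4.
Why nothing smaller works: aborting no one leaves the state deadlocked as given.
The survivors complete as W7, W3, W8, W5, W6. Walking it through (starting from the post-abort pool):
  pool = (1, 1, 4, 2)
  W7: need (0, 0, 0, 2) fits (1, 1, 4, 2); releases (2, 0, 1, 0), pool now (3, 1, 5, 2)
  W3: need (1, 1, 4, 2) fits (3, 1, 5, 2); releases (2, 1, 3, 2), pool now (5, 2, 8, 4)
  W8: need (2, 2, 2, 4) fits (5, 2, 8, 4); releases (1, 1, 3, 1), pool now (6, 3, 11, 5)
  W5: need (6, 2, 1, 1) fits (6, 3, 11, 5); releases (1, 1, 2, 2), pool now (7, 4, 13, 7)
  W6: need (0, 0, 0, 0) fits (7, 4, 13, 7); releases (0, 1, 0, 1), pool now (7, 5, 13, 8)


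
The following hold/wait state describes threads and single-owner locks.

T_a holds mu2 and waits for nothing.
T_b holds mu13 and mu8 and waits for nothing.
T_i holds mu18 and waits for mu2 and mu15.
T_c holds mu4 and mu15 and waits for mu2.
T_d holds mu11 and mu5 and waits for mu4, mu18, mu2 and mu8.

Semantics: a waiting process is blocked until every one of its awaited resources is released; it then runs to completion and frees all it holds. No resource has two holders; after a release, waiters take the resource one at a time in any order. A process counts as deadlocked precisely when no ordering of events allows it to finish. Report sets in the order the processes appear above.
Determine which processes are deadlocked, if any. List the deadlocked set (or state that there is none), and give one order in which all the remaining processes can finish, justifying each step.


No process is deadlocked.
Key observation: no waiting chain loops back on itself — every chain ends at a process that waits on nothing, so everyone eventually runs.
The rest can finish in the order T_a, T_b, T_c, T_i, T_d.
Step-by-step check:
  T_a: no waits; runs immediately, freeing mu2
  T_b: no waits; runs immediately, freeing mu13 and mu8
  T_c: everything it awaited (mu2) is free; runs, freeing mu4 and mu15
  T_i: everything it awaited (mu2 and mu15) is free; runs, freeing mu18
  T_d: everything it awaited (mu4, mu18, mu2 and mu8) is free; runs, freeing mu11 and mu5


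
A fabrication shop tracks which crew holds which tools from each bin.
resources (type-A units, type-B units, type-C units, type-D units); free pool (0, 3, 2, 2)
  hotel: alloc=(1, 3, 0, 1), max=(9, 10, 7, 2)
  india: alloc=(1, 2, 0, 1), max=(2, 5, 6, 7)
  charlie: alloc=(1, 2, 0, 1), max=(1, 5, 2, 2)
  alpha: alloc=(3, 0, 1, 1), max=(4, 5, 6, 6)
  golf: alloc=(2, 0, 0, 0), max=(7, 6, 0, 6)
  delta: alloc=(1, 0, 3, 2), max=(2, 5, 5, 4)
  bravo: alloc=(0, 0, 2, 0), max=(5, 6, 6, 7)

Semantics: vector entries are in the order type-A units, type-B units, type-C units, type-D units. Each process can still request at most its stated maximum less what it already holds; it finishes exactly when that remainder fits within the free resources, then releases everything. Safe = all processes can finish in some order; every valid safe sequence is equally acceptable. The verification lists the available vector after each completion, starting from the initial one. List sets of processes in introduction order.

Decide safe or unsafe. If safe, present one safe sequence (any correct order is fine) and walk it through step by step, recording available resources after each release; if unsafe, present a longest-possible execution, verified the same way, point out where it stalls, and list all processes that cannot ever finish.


SAFE — a valid safe sequence is charlie, delta, alpha, india, bravo, golf, hotel.
Key observation: charlie is the earliest step where a requested resource binds exactly: need (0, 3, 2, 1), pool (0, 3, 2, 2) at its turn.
Walking it through:
  pool = (0, 3, 2, 2)
  charlie needs (0, 3, 2, 1) <= (0, 3, 2, 2) -> finishes; pool += (1, 2, 0, 1) = (1, 5, 2, 3)
  delta needs (1, 5, 2, 2) <= (1, 5, 2, 3) -> finishes; pool += (1, 0, 3, 2) = (2, 5, 5, 5)
  alpha needs (1, 5, 5, 5) <= (2, 5, 5, 5) -> finishes; pool += (3, 0, 1, 1) = (5, 5, 6, 6)
  india needs (1, 3, 6, 6) <= (5, 5, 6, 6) -> finishes; pool += (1, 2, 0, 1) = (6, 7, 6, 7)
  bravo needs (5, 6, 4, 7) <= (6, 7, 6, 7) -> finishes; pool += (0, 0, 2, 0) = (6, 7, 8, 7)
  golf needs (5, 6, 0, 6) <= (6, 7, 8, 7) -> finishes; pool += (2, 0, 0, 0) = (8, 7, 8, 7)
  hotel needs (8, 7, 7, 1) <= (8, 7, 8, 7) -> finishes; pool += (1, 3, 0, 1) = (9, 10, 8, 8)


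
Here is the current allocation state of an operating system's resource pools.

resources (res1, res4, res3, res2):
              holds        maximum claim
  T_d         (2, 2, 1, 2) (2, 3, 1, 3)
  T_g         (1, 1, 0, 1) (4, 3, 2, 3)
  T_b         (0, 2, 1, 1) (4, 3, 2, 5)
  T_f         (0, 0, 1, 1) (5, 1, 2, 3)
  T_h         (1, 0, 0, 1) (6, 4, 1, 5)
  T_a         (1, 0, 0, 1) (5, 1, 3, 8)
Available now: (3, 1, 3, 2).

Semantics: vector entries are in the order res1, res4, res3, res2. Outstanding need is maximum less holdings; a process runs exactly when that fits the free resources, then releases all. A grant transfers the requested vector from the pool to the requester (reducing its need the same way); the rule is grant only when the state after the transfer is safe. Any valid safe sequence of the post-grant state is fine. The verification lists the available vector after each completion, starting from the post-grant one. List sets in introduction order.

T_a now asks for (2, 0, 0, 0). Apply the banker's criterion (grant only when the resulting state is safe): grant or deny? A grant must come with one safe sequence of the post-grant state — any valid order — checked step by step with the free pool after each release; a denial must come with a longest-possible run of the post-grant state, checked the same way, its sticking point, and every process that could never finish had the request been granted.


DENY — the pretend-granted state is unsafe.
Key observation: after T_d, T_g, T_b the pool peaks at (4, 6, 5, 6), and each blocked process is short somewhere: T_f on res1; T_h on res1; T_a on res2.
Pretend the grant happened; the run T_d, T_g, T_b goes as far as possible. Check, step by step:
  pool = (1, 1, 3, 2)
  T_d: need (0, 1, 0, 1) fits (1, 1, 3, 2); releases (2, 2, 1, 2), pool now (3, 3, 4, 4)
  T_g: need (3, 2, 2, 2) fits (3, 3, 4, 4); releases (1, 1, 0, 1), pool now (4, 4, 4, 5)
  T_b: need (4, 1, 1, 4) fits (4, 4, 4, 5); releases (0, 2, 1, 1), pool now (4, 6, 5, 6)
  blocked: T_f wants (5, 1, 1, 2), pool (4, 6, 5, 6) — not enough res1
  blocked: T_h wants (5, 4, 1, 4), pool (4, 6, 5, 6) — not enough res1
  blocked: T_a wants (2, 1, 3, 7), pool (4, 6, 5, 6) — not enough res2
Post-grant, the permanently blocked set is T_f, T_h and T_a.


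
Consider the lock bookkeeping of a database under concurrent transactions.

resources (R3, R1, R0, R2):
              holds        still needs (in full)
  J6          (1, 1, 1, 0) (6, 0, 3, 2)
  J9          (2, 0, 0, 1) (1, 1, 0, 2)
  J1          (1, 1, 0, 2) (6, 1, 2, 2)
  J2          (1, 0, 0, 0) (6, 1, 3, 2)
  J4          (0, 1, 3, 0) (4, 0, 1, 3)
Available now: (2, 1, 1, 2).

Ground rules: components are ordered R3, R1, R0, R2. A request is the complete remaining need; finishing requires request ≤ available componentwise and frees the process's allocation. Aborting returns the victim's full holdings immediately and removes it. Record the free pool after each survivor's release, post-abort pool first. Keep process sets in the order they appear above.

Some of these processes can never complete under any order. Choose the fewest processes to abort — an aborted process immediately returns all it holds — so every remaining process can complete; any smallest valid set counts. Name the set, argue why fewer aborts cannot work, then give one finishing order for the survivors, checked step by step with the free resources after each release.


Abort J6 and J2.
Key observation: before aborting J6 and J2, J1 was permanently blocked — no order could ever run it; afterwards it completes at step 3.
Minimality, checking each single-abort alternative: J6 alone leaves J1 blocked (short on R3); J9 alone leaves J6 blocked (short on R3); J1 alone leaves J6 blocked (short on R3); J2 alone leaves J6 blocked (short on R3); J4 alone leaves J6 blocked (short on R3).
Survivors finish in the order: J9, J4, J1. Step-by-step check (pool after the aborts first):
  pool = (4, 2, 2, 2)
  J9: need (1, 1, 0, 2) fits (4, 2, 2, 2); releases (2, 0, 0, 1), pool now (6, 2, 2, 3)
  J4: need (4, 0, 1, 3) fits (6, 2, 2, 3); releases (0, 1, 3, 0), pool now (6, 3, 5, 3)
  J1: need (6, 1, 2, 2) fits (6, 3, 5, 3); releases (1, 1, 0, 2), pool now (7, 4, 5, 5)


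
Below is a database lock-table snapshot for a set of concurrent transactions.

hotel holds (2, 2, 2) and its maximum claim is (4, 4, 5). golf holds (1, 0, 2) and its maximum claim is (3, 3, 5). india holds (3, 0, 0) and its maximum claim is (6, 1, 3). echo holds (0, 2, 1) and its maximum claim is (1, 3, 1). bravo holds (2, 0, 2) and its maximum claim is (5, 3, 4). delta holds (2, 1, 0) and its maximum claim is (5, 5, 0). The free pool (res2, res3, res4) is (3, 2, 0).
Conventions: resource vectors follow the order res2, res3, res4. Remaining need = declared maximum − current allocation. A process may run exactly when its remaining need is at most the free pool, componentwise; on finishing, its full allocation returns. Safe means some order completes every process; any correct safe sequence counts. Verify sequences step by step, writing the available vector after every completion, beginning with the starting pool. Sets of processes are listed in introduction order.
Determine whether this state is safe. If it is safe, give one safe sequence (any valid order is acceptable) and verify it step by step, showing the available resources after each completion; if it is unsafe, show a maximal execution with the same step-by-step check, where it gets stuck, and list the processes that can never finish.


UNSAFE — no complete ordering exists.
Key observation: once echo, delta finish, the pool peaks at (5, 5, 1) — and every remaining process still needs more res4 than that.
A maximal execution: echo, delta — then nothing else fits. Step-by-step check:
  pool = (3, 2, 0)
  echo needs (1, 1, 0) <= (3, 2, 0) -> finishes; pool += (0, 2, 1) = (3, 4, 1)
  delta needs (3, 4, 0) <= (3, 4, 1) -> finishes; pool += (2, 1, 0) = (5, 5, 1)
  blocked: hotel wants (2, 2, 3), pool (5, 5, 1) — not enough res4
  blocked: golf wants (2, 3, 3), pool (5, 5, 1) — not enough res4
  blocked: india wants (3, 1, 3), pool (5, 5, 1) — not enough res4
  blocked: bravo wants (3, 3, 2), pool (5, 5, 1) — not enough res4
Never able to finish: hotel, golf, india and bravo.


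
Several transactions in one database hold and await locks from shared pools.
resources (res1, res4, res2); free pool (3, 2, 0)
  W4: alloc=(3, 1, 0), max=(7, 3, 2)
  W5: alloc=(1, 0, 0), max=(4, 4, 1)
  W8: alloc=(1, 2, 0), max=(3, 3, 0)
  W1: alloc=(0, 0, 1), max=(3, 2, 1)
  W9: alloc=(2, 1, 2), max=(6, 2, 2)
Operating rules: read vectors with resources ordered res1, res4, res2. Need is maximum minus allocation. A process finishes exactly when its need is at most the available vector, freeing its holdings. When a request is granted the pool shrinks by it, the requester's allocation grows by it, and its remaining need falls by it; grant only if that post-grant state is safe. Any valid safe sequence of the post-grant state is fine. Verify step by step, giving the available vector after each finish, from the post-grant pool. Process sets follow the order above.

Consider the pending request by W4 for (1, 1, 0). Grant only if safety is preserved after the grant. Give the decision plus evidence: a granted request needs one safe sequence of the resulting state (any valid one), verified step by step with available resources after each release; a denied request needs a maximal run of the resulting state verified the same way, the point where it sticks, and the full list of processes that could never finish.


DENY — the pretend-granted state is unsafe.
Key observation: after W8, W1 the pool peaks at (3, 3, 1), and each blocked process is short somewhere: W4 on res2; W5 on res4; W9 on res1.
After a pretend grant, a maximal execution: W8, W1 — then nothing else fits. Verifying each step:
  pool = (2, 1, 0)
  W8 needs (2, 1, 0) <= (2, 1, 0) -> finishes; pool += (1, 2, 0) = (3, 3, 0)
  W1 needs (3, 2, 0) <= (3, 3, 0) -> finishes; pool += (0, 0, 1) = (3, 3, 1)
  W4 still needs (3, 1, 2) but only (3, 3, 1) is free — short on res2
  W5 still needs (3, 4, 1) but only (3, 3, 1) is free — short on res4
  W9 still needs (4, 1, 0) but only (3, 3, 1) is free — short on res1
Post-grant, the permanently blocked set is W4, W5 and W9.


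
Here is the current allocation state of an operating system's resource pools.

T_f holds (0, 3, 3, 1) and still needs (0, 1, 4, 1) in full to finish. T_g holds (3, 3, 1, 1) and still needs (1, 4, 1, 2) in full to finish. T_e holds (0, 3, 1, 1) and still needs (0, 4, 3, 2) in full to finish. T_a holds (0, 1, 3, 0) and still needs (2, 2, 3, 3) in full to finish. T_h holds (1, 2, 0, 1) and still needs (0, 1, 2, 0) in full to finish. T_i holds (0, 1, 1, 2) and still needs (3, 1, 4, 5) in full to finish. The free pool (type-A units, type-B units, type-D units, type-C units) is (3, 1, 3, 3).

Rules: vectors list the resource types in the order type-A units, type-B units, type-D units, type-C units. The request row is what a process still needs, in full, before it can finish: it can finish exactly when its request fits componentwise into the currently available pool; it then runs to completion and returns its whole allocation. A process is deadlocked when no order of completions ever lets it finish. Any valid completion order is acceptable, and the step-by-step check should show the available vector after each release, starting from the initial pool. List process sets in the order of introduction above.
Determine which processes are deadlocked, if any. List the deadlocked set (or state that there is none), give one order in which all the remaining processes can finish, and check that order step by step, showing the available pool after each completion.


The deadlocked set is empty.
Key observation: there is always a runnable process — T_h first — so the state unwinds completely.
A valid finishing order for the others: T_h, T_a, T_f, T_e, T_i, T_g. Check, step by step:
  pool = (3, 1, 3, 3)
  T_h: need (0, 1, 2, 0) fits (3, 1, 3, 3); releases (1, 2, 0, 1), pool now (4, 3, 3, 4)
  T_a: need (2, 2, 3, 3) fits (4, 3, 3, 4); releases (0, 1, 3, 0), pool now (4, 4, 6, 4)
  T_f: need (0, 1, 4, 1) fits (4, 4, 6, 4); releases (0, 3, 3, 1), pool now (4, 7, 9, 5)
  T_e: need (0, 4, 3, 2) fits (4, 7, 9, 5); releases (0, 3, 1, 1), pool now (4, 10, 10, 6)
  T_i: need (3, 1, 4, 5) fits (4, 10, 10, 6); releases (0, 1, 1, 2), pool now (4, 11, 11, 8)
  T_g: need (1, 4, 1, 2) fits (4, 11, 11, 8); releases (3, 3, 1, 1), pool now (7, 14, 12, 9)


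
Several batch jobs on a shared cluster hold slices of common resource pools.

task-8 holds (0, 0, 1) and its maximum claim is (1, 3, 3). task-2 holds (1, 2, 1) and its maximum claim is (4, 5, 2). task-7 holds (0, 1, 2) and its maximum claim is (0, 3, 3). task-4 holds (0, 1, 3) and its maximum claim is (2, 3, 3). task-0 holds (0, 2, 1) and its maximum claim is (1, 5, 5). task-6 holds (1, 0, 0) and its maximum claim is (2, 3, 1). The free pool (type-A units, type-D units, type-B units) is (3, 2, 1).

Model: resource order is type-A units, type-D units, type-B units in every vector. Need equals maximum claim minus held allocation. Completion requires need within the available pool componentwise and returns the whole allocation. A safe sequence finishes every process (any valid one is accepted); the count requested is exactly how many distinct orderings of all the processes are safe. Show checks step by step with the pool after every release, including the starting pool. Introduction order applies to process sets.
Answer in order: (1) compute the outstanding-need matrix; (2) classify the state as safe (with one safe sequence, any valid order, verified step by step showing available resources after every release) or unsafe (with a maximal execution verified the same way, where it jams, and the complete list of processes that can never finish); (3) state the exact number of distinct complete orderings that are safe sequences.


(1) Need matrix, components ordered type-A units, type-D units, type-B units:
  task-8: (1, 3, 2)
  task-2: (3, 3, 1)
  task-7: (0, 2, 1)
  task-4: (2, 2, 0)
  task-0: (1, 3, 4)
  task-6: (1, 3, 1)
(2) SAFE. One safe sequence: task-4, task-7, task-0, task-8, task-2, task-6.
Key observation: the first exact fit in this order is task-4 — it needs (2, 2, 0) with (3, 2, 1) free, meeting a requested resource to the last unit.
Verifying each step:
  pool = (3, 2, 1)
  run task-4 (needs (2, 2, 0), free (3, 2, 1)); after release of (0, 1, 3) the pool is (3, 3, 4)
  run task-7 (needs (0, 2, 1), free (3, 3, 4)); after release of (0, 1, 2) the pool is (3, 4, 6)
  run task-0 (needs (1, 3, 4), free (3, 4, 6)); after release of (0, 2, 1) the pool is (3, 6, 7)
  run task-8 (needs (1, 3, 2), free (3, 6, 7)); after release of (0, 0, 1) the pool is (3, 6, 8)
  run task-2 (needs (3, 3, 1), free (3, 6, 8)); after release of (1, 2, 1) the pool is (4, 8, 9)
  run task-6 (needs (1, 3, 1), free (4, 8, 9)); after release of (1, 0, 0) the pool is (5, 8, 9)
(3) Precisely 210 of the possible complete orderings are safe sequences.


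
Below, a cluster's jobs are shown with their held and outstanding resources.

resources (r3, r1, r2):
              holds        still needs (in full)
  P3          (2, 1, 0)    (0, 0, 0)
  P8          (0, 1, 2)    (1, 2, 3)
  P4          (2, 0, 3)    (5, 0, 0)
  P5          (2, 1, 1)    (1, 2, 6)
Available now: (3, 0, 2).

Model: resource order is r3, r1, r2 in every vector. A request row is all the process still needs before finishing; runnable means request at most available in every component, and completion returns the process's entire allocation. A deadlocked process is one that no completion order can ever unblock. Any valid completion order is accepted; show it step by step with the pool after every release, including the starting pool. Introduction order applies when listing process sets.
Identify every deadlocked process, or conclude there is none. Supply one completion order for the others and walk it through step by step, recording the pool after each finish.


Deadlocked set: P8 and P5.
Key observation: r1 is the bottleneck — with P3, P4 done the pool holds (7, 1, 5), short of every remaining need.
The rest can finish in the order P3, P4. Verifying each step:
  pool = (3, 0, 2)
  P3: need (0, 0, 0) fits (3, 0, 2); releases (2, 1, 0), pool now (5, 1, 2)
  P4: need (5, 0, 0) fits (5, 1, 2); releases (2, 0, 3), pool now (7, 1, 5)
The stuck group stays short no matter what:
  blocked: P8 wants (1, 2, 3), pool (7, 1, 5) — not enough r1
  blocked: P5 wants (1, 2, 6), pool (7, 1, 5) — not enough r1 and r2


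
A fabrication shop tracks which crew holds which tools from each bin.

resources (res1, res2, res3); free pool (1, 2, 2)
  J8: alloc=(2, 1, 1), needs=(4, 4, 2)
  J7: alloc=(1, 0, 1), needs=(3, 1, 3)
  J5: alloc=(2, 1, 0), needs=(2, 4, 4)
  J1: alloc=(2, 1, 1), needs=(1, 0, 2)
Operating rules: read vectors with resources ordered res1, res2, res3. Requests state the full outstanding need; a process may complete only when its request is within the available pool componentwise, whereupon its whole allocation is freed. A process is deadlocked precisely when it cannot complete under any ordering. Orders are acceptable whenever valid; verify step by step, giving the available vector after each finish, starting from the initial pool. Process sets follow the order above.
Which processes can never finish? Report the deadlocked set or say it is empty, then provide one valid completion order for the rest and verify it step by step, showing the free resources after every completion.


The deadlocked set is J8 and J5.
Key observation: the wall is res2: completing J1, J7 brings the pool only to (4, 3, 4), and all the rest need more.
The rest can finish in the order J1, J7. Verifying each step:
  pool = (1, 2, 2)
  J1: need (1, 0, 2) fits (1, 2, 2); releases (2, 1, 1), pool now (3, 3, 3)
  J7: need (3, 1, 3) fits (3, 3, 3); releases (1, 0, 1), pool now (4, 3, 4)
None of the blocked processes ever fits:
  J8 still needs (4, 4, 2) but only (4, 3, 4) is free — short on res2
  J5 still needs (2, 4, 4) but only (4, 3, 4) is free — short on res2


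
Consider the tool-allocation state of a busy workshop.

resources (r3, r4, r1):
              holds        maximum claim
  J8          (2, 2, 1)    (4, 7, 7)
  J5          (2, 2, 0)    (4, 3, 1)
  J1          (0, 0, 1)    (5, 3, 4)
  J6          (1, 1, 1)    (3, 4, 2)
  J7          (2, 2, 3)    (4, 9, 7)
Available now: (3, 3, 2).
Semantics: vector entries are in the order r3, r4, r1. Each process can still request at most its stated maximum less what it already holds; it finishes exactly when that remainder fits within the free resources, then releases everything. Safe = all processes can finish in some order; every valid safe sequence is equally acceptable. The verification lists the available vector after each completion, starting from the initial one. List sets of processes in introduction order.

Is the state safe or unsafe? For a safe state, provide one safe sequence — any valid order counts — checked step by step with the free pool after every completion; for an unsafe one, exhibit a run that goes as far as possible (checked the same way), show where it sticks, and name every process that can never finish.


The state is UNSAFE.
Key observation: after J5, J6, J1 the pool peaks at (6, 6, 4), and each blocked process is short somewhere: J8 on r1; J7 on r4.
Going as far as possible: J5, J6, J1; after that, nothing fits. Step-by-step check:
  pool = (3, 3, 2)
  J5 needs (2, 1, 1) <= (3, 3, 2) -> finishes; pool += (2, 2, 0) = (5, 5, 2)
  J6 needs (2, 3, 1) <= (5, 5, 2) -> finishes; pool += (1, 1, 1) = (6, 6, 3)
  J1 needs (5, 3, 3) <= (6, 6, 3) -> finishes; pool += (0, 0, 1) = (6, 6, 4)
  J8 still needs (2, 5, 6) but only (6, 6, 4) is free — short on r1
  J7 still needs (2, 7, 4) but only (6, 6, 4) is free — short on r4
Never able to finish: J8 and J7.


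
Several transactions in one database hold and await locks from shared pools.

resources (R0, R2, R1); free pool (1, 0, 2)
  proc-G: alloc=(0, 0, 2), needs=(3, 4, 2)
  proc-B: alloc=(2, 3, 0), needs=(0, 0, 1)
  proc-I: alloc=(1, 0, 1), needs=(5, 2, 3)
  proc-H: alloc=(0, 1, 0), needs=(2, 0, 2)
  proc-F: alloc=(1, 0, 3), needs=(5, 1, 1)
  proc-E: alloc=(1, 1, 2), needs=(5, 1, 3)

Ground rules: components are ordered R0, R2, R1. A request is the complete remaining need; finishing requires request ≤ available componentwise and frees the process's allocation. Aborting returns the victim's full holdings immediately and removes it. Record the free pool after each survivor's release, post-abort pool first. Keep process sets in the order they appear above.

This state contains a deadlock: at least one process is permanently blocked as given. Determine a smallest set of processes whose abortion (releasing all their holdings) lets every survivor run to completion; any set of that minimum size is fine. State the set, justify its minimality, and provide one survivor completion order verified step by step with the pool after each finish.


Minimum abort set: proc-I and proc-E.
Key observation: no ordering could ever have run proc-F before the abort of proc-I and proc-E; with (2, 1, 3) back in the pool it fits at step 3.
Why nothing smaller works — every single abort fails: proc-G alone leaves proc-I blocked (short on R0); proc-B alone leaves proc-I blocked (short on R0); proc-I alone leaves proc-F blocked (short on R0); proc-H alone leaves proc-I blocked (short on R0); proc-F alone leaves proc-I blocked (short on R0); proc-E alone leaves proc-I blocked (short on R0).
Survivors finish in the order: proc-B, proc-G, proc-F, proc-H. Verifying each step (pool after the aborts first):
  pool = (3, 1, 5)
  proc-B: need (0, 0, 1) fits (3, 1, 5); releases (2, 3, 0), pool now (5, 4, 5)
  proc-G: need (3, 4, 2) fits (5, 4, 5); releases (0, 0, 2), pool now (5, 4, 7)
  proc-F: need (5, 1, 1) fits (5, 4, 7); releases (1, 0, 3), pool now (6, 4, 10)
  proc-H: need (2, 0, 2) fits (6, 4, 10); releases (0, 1, 0), pool now (6, 5, 10)


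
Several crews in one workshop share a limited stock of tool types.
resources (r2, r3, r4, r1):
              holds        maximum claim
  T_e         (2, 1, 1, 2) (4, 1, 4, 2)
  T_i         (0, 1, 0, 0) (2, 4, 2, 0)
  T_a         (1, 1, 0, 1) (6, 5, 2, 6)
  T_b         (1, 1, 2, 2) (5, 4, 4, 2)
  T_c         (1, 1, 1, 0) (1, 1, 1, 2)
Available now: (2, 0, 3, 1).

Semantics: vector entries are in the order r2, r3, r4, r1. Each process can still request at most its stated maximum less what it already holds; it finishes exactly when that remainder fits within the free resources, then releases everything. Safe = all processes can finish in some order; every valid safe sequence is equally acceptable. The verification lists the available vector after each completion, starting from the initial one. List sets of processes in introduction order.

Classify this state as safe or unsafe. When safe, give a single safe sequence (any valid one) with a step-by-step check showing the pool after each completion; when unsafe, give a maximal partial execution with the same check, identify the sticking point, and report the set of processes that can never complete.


UNSAFE.
Key observation: T_e, T_c can finish, but then (5, 2, 5, 3) is all there is, and the blocked group's r3 demands exceed it.
A maximal execution: T_e, T_c — then nothing else fits. Verifying each step:
  pool = (2, 0, 3, 1)
  T_e needs (2, 0, 3, 0) <= (2, 0, 3, 1) -> finishes; pool += (2, 1, 1, 2) = (4, 1, 4, 3)
  T_c needs (0, 0, 0, 2) <= (4, 1, 4, 3) -> finishes; pool += (1, 1, 1, 0) = (5, 2, 5, 3)
  T_i still needs (2, 3, 2, 0) but only (5, 2, 5, 3) is free — short on r3
  T_a still needs (5, 4, 2, 5) but only (5, 2, 5, 3) is free — short on r3 and r1
  T_b still needs (4, 3, 2, 0) but only (5, 2, 5, 3) is free — short on r3
Permanently blocked: T_i, T_a and T_b.


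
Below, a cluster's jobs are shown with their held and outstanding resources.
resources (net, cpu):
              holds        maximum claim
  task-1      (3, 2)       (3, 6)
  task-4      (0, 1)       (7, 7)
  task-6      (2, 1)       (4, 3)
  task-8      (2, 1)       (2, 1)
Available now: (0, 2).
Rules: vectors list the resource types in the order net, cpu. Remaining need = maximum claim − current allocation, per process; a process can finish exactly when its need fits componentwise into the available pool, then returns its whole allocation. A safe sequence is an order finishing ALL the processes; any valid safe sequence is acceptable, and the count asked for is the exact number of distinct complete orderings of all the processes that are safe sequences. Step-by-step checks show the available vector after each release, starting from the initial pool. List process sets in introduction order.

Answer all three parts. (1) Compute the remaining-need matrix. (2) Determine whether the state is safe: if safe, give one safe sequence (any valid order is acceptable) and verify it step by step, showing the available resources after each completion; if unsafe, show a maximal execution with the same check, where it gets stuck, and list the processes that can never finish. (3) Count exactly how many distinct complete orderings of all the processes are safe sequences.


(1) Need matrix, components ordered net, cpu:
  task-1: (0, 4)
  task-4: (7, 6)
  task-6: (2, 2)
  task-8: (0, 0)
(2) The state is SAFE; one workable sequence: task-8, task-6, task-1, task-4.
Key observation: reading the order forward, task-6 is the first process whose need (2, 2) meets the free pool (2, 3) exactly on a resource it requests.
Step-by-step check:
  pool = (0, 2)
  task-8: need (0, 0) fits (0, 2); releases (2, 1), pool now (2, 3)
  task-6: need (2, 2) fits (2, 3); releases (2, 1), pool now (4, 4)
  task-1: need (0, 4) fits (4, 4); releases (3, 2), pool now (7, 6)
  task-4: need (7, 6) fits (7, 6); releases (0, 1), pool now (7, 7)
(3) The exact count: 1 of the possible complete orderings is a safe sequence.


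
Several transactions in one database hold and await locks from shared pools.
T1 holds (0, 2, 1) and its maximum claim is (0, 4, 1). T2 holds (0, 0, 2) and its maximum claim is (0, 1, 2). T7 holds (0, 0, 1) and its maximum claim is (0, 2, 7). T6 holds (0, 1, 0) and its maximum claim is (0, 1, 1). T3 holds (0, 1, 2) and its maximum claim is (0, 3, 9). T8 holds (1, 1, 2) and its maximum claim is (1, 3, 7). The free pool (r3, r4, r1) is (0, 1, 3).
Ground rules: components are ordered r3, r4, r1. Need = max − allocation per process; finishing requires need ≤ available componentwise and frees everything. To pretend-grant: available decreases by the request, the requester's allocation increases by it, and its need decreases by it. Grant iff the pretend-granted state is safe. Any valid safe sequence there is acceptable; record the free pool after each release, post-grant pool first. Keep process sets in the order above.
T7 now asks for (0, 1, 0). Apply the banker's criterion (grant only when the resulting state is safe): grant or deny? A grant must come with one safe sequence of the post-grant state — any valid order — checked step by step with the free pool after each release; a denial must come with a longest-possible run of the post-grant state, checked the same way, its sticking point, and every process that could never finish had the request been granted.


DENY: after the grant no complete ordering would exist.
Key observation: after T6, T2 the pool peaks at (0, 1, 5), and each blocked process is short somewhere: T1 on r4; T7 on r1; T3 on r4, r1; T8 on r4.
Pretend the grant happened; the run T6, T2 goes as far as possible. Walking it through:
  pool = (0, 0, 3)
  T6 needs (0, 0, 1) <= (0, 0, 3) -> finishes; pool += (0, 1, 0) = (0, 1, 3)
  T2 needs (0, 1, 0) <= (0, 1, 3) -> finishes; pool += (0, 0, 2) = (0, 1, 5)
  T1 cannot run: need (0, 2, 0) vs free (0, 1, 5) (insufficient r4)
  T7 cannot run: need (0, 1, 6) vs free (0, 1, 5) (insufficient r1)
  T3 cannot run: need (0, 2, 7) vs free (0, 1, 5) (insufficient r4 and r1)
  T8 cannot run: need (0, 2, 5) vs free (0, 1, 5) (insufficient r4)
Processes that could never finish after the grant: T1, T7, T3 and T8.
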